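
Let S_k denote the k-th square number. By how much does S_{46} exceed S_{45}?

91

n² − (n−1)² = 2n − 1, so 46² − 45² = 2·46 − 1 = 91.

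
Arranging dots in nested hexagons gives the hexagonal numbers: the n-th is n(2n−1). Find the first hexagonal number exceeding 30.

45

Solve n(2n−1) > 30 for integer n.
The largest n with value ≤ 30 is 4 (since 28 ≤ 30 < 45), so the first above is n = 5, value 45.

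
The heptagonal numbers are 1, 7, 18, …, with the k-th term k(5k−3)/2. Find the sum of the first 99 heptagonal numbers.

813450

Σ i(5i−3)/2 = (5Σi² − 3Σi) / 2 over i = 1..99.
Σi = 4950 and Σi² = 328350.
(5·328350 − 3·4950) / 2 = 1626900/2 = 813450.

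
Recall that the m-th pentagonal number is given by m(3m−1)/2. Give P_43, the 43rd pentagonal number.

43·(3·43 − 1)/2 = 43·128/2 = 43·64 = 2752.

2752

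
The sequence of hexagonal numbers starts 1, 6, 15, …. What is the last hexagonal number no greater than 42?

28

Solve n(2n−1) ≤ 42 for integer n.
n = 4 gives 28 ≤ 42, while n = 5 gives 45 > 42; so the answer is 28.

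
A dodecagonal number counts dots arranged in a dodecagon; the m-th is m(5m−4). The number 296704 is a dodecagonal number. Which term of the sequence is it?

244

Set n(5n−4) = 296704, giving 5n² − 4n − 296704 = 0.
The discriminant is 16 + 20·296704 = 5934096, and √5934096 = 2436.
So n = (4 + 2436) / 10 = 2440/10 = 244.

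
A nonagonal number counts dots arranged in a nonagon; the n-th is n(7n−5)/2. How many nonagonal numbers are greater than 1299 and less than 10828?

The n-th nonagonal number is n(7n−5)/2.
Smallest index with value > 1299: n = 20 (giving 1350).
Largest index with value < 10828: n = 55 (giving 10450).
Indices 20 through 55: 36 terms.

36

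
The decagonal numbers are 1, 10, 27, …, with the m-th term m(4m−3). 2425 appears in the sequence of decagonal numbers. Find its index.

25

Set n(4n−3) = 2425, giving 4n² − 3n − 2425 = 0.
The discriminant is 9 + 16·2425 = 38809, and √38809 = 197.
So n = (3 + 197) / 8 = 200/8 = 25.
Check: 25·(4·25 − 3) = 2425. ✓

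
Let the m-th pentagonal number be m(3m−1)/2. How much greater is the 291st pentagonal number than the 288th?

291·(3·291 − 1)/2 = 126876 and 288·(3·288 − 1)/2 = 124272.
Difference: 126876 − 124272 = 2604.

2604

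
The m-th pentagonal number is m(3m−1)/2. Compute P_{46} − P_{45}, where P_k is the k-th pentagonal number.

Consecutive pentagonal numbers differ by 3n − 2: here 3·46 − 2 = 136.

136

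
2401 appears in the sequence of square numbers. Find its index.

We need n² = 2401, so n = √2401 = 49.

49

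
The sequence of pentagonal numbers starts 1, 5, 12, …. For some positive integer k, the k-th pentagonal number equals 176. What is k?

11

Set n(3n−1)/2 = 176, giving 3n² − n − 352 = 0.
The discriminant is 1 + 24·176 = 4225, and √4225 = 65.
So n = (1 + 65) / 6 = 66/6 = 11.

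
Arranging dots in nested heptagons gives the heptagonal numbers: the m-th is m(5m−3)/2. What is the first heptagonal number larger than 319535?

319873

Solve n(5n−3)/2 > 319535 for integer n.
The largest n with value ≤ 319535 is 357 (since 318087 ≤ 319535 < 319873), so the first above is n = 358, value 319873.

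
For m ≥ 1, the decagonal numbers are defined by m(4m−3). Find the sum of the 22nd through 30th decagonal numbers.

23874

Σ i(4i−3) = 4Σi² − 3Σi over i = 22..30.
Σi = 465 − 231 = 234 and Σi² = 9455 − 3311 = 6144.
4·6144 − 3·234 = 23874.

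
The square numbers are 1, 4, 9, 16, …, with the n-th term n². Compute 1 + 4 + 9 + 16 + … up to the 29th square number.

8555

Σ_{i=1}^{29} i² = 29·30·59/6 = 8555.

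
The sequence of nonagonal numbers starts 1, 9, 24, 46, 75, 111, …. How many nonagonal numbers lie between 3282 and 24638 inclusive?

54

The n-th nonagonal number is n(7n−5)/2.
Smallest index with value ≥ 3282: n = 31 (giving 3286).
Largest index with value ≤ 24638: n = 84 (giving 24486).
Indices 31 through 84: 54 terms.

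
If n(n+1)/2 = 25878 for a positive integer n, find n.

227

Set n(n+1)/2 = 25878, giving n² + n − 51756 = 0.
So n = (-1 + 455) / 2 = 454/2 = 227.
Check: 227·228/2 = 25878. ✓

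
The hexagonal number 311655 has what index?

Set n(2n−1) = 311655, giving 2n² − n − 311655 = 0.
So n = (1 + 1579) / 4 = 1580/4 = 395.
Check: 395·(2·395 − 1) = 311655. ✓

395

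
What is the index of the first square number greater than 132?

Solve n² > 132 for integer n.
The largest n with value ≤ 132 is 11 (since 121 ≤ 132 < 144), so the first above is n = 12, value 144.

12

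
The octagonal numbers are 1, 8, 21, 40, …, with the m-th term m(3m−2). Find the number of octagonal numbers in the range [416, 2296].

16

The n-th octagonal number is n(3n−2).
Smallest index with value ≥ 416: n = 13 (giving 481).
Largest index with value ≤ 2296: n = 28 (giving 2296).
Indices 13 through 28: 16 terms.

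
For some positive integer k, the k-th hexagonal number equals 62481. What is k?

177

Set n(2n−1) = 62481, giving 2n² − n − 62481 = 0.
So n = (1 + 707) / 4 = 708/4 = 177.
Check: 177·(2·177 − 1) = 62481. ✓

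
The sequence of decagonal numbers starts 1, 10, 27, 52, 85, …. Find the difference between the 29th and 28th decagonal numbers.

225

Consecutive decagonal numbers differ by 8n − 7: here 8·29 − 7 = 225.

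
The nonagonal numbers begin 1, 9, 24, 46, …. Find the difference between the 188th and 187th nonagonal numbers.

Consecutive nonagonal numbers differ by 7n − 6: here 7·188 − 6 = 1310.

1310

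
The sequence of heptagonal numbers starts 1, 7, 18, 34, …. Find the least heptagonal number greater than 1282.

Solve n(5n−3)/2 > 1282 for integer n.
The largest n with value ≤ 1282 is 22 (since 1177 ≤ 1282 < 1288), so the first above is n = 23, value 1288.

1288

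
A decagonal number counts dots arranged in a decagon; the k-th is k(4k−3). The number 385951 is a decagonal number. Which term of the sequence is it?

311

Set n(4n−3) = 385951, giving 4n² − 3n − 385951 = 0.
The discriminant is 9 + 16·385951 = 6175225, and √6175225 = 2485.
So n = (3 + 2485) / 8 = 2488/8 = 311.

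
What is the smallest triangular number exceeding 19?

21

Solve n(n+1)/2 > 19 for integer n.
The largest n with value ≤ 19 is 5 (since 15 ≤ 19 < 21), so the first above is n = 6, value 21.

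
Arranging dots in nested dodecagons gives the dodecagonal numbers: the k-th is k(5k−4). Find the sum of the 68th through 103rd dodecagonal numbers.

1322958

Σ i(5i−4) = 5Σi² − 4Σi over i = 68..103.
Σi = 5356 − 2278 = 3078 and Σi² = 369564 − 102510 = 267054.
5·267054 − 4·3078 = 1322958.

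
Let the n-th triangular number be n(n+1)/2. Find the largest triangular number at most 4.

3

Solve n(n+1)/2 ≤ 4 for integer n.
n = 2 gives 3 ≤ 4, while n = 3 gives 6 > 4; so the answer is 3.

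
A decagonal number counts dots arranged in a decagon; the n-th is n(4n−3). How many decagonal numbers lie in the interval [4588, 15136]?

27

The n-th decagonal number is n(4n−3).
Smallest index with value ≥ 4588: n = 35 (giving 4795).
Largest index with value ≤ 15136: n = 61 (giving 14701).
Indices 35 through 61: 27 terms.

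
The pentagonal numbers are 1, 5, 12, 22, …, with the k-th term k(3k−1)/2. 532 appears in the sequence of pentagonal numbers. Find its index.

19

Set n(3n−1)/2 = 532, giving 3n² − n − 1064 = 0.
The discriminant is 1 + 24·532 = 12769, and √12769 = 113.
So n = (1 + 113) / 6 = 114/6 = 19.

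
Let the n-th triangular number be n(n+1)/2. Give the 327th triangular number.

327·328/2 = 107256/2 = 53628.

53628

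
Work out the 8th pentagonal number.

92

The 8th pentagonal number is n(3n−1)/2 with n = 8.
8·(3·8 − 1)/2 = 8·23/2 = 92.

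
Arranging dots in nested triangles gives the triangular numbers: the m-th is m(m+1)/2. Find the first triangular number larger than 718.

741

Solve n(n+1)/2 > 718 for integer n.
The largest n with value ≤ 718 is 37 (since 703 ≤ 718 < 741), so the first above is n = 38, value 741.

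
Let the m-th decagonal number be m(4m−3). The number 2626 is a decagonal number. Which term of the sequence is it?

26

Set n(4n−3) = 2626, giving 4n² − 3n − 2626 = 0.
The discriminant is 9 + 16·2626 = 42025, and √42025 = 205.
So n = (3 + 205) / 8 = 208/8 = 26.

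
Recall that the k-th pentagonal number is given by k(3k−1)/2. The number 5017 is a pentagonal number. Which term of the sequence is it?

Set n(3n−1)/2 = 5017, giving 3n² − n − 10034 = 0.
So n = (1 + 347) / 6 = 348/6 = 58.

58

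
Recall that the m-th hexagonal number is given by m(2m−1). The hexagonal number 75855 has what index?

195

Set n(2n−1) = 75855, giving 2n² − n − 75855 = 0.
So n = (1 + 779) / 4 = 780/4 = 195.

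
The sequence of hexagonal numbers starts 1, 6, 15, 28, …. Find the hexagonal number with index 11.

231

The 11th hexagonal number is n(2n−1) with n = 11.
11·(2·11 − 1) = 11·21 = 231.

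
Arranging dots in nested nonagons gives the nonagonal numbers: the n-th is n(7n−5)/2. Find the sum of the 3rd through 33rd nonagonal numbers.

Σ i(7i−5)/2 = (7Σi² − 5Σi) / 2 over i = 3..33.
Σi = 561 − 3 = 558 and Σi² = 12529 − 5 = 12524.
(7·12524 − 5·558) / 2 = 84878/2 = 42439.

42439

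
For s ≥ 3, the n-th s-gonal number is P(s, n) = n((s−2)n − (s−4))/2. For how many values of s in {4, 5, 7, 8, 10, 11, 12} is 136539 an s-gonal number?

s = 4: P(4, 369) = 136161 and P(4, 370) = 136900; 136539 is not s-gonal.
s = 5: P(5, 301) = 135751 and P(5, 302) = 136655; 136539 is not s-gonal.
s = 7: P(7, 234) = 136539. ✓
s = 8: P(8, 213) = 135681 and P(8, 214) = 136960; 136539 is not s-gonal.
s = 10: P(10, 185) = 136345 and P(10, 186) = 137826; 136539 is not s-gonal.
s = 11: P(11, 174) = 135633 and P(11, 175) = 137200; 136539 is not s-gonal.
s = 12: P(12, 165) = 135465 and P(12, 166) = 137116; 136539 is not s-gonal.
Hits: s ∈ {7} → 1.

1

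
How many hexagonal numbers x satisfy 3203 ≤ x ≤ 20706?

62

The n-th hexagonal number is n(2n−1).
Smallest index with value ≥ 3203: n = 41 (giving 3321).
Largest index with value ≤ 20706: n = 102 (giving 20706).
Indices 41 through 102: 62 terms.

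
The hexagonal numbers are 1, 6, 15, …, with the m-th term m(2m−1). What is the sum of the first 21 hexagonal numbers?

6391

Σ i(2i−1) = 2Σi² − Σi over i = 1..21.
Σi = 231 and Σi² = 3311.
2·3311 − 1·231 = 6391.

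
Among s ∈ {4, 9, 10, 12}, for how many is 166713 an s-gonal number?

1

s = 4: P(4, 408) = 166464 and P(4, 409) = 167281; 166713 is not s-gonal.
s = 9: P(9, 218) = 165789 and P(9, 219) = 167316; 166713 is not s-gonal.
s = 10: P(10, 204) = 165852 and P(10, 205) = 167485; 166713 is not s-gonal.
s = 12: P(12, 183) = 166713. ✓
Hits: s ∈ {12} → 1.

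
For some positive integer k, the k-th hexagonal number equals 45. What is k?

5

Set n(2n−1) = 45, giving 2n² − n − 45 = 0.
The discriminant is 1 + 8·45 = 361, and √361 = 19.
So n = (1 + 19) / 4 = 20/4 = 5.
Check: 5·(2·5 − 1) = 45. ✓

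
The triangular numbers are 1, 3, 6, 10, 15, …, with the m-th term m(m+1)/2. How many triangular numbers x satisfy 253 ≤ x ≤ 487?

9

The n-th triangular number is n(n+1)/2.
Smallest index with value ≥ 253: n = 22 (giving 253).
Largest index with value ≤ 487: n = 30 (giving 465).
Indices 22 through 30: 9 terms.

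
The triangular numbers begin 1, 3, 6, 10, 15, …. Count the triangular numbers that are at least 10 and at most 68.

8

The n-th triangular number is n(n+1)/2.
Smallest index with value ≥ 10: n = 4 (giving 10).
Largest index with value ≤ 68: n = 11 (giving 66).
Indices 4 through 11: 8 terms.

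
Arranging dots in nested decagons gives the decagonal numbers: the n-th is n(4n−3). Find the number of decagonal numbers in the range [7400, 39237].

The n-th decagonal number is n(4n−3).
Smallest index with value ≥ 7400: n = 44 (giving 7612).
Largest index with value ≤ 39237: n = 99 (giving 38907).
Indices 44 through 99: 56 terms.

56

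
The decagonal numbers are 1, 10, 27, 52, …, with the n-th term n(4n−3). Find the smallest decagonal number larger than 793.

Solve n(4n−3) > 793 for integer n.
The largest n with value ≤ 793 is 14 (since 742 ≤ 793 < 855), so the first above is n = 15, value 855.

855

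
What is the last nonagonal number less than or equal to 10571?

10450

Solve n(7n−5)/2 ≤ 10571 for integer n.
n = 55 gives 10450 ≤ 10571, while n = 56 gives 10836 > 10571; so the answer is 10450.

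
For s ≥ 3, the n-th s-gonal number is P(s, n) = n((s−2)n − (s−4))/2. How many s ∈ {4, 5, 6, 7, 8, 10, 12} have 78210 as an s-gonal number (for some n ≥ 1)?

s = 4: P(4, 279) = 77841 and P(4, 280) = 78400; 78210 is not s-gonal.
s = 5: P(5, 228) = 77862 and P(5, 229) = 78547; 78210 is not s-gonal.
s = 6: P(6, 198) = 78210. ✓
s = 7: P(7, 177) = 78057 and P(7, 178) = 78943; 78210 is not s-gonal.
s = 8: P(8, 161) = 77441 and P(8, 162) = 78408; 78210 is not s-gonal.
s = 10: P(10, 140) = 77980 and P(10, 141) = 79101; 78210 is not s-gonal.
s = 12: P(12, 125) = 77625 and P(12, 126) = 78876; 78210 is not s-gonal.
Hits: s ∈ {6} → 1.

1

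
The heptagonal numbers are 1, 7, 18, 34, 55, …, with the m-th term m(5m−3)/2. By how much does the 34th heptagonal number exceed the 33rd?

Consecutive heptagonal numbers differ by 5n − 4: here 5·34 − 4 = 166.

166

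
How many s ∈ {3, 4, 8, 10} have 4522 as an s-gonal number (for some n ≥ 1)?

s = 3: P(3, 94) = 4465 and P(3, 95) = 4560; 4522 is not s-gonal.
s = 4: P(4, 67) = 4489 and P(4, 68) = 4624; 4522 is not s-gonal.
s = 8: P(8, 39) = 4485 and P(8, 40) = 4720; 4522 is not s-gonal.
s = 10: P(10, 34) = 4522. ✓
Hits: s ∈ {10} → 1.

1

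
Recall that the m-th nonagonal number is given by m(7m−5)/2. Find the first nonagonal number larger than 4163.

4200

Solve n(7n−5)/2 > 4163 for integer n.
The largest n with value ≤ 4163 is 34 (since 3961 ≤ 4163 < 4200), so the first above is n = 35, value 4200.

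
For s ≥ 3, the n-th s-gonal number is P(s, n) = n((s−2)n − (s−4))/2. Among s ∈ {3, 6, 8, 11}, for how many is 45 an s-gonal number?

s = 3: P(3, 9) = 45. ✓
s = 6: P(6, 5) = 45. ✓
s = 8: P(8, 4) = 40 and P(8, 5) = 65; 45 is not s-gonal.
s = 11: P(11, 3) = 30 and P(11, 4) = 58; 45 is not s-gonal.
Hits: s ∈ {3, 6} → 2.

2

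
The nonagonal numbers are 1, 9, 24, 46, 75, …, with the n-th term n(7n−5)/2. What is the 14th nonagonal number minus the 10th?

14·(7·14 − 5)/2 = 651 and 10·(7·10 − 5)/2 = 325.
Difference: 651 − 325 = 326.

326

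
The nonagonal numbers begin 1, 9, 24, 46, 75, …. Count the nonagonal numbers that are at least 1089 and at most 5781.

The n-th nonagonal number is n(7n−5)/2.
Smallest index with value ≥ 1089: n = 18 (giving 1089).
Largest index with value ≤ 5781: n = 41 (giving 5781).
Indices 18 through 41: 24 terms.

24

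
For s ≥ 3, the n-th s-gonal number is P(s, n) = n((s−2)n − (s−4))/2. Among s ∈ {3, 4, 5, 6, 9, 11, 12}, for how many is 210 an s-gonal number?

2

s = 3: P(3, 20) = 210. ✓
s = 4: P(4, 14) = 196 and P(4, 15) = 225; 210 is not s-gonal.
s = 5: P(5, 12) = 210. ✓
s = 6: P(6, 10) = 190 and P(6, 11) = 231; 210 is not s-gonal.
s = 9: P(9, 8) = 204 and P(9, 9) = 261; 210 is not s-gonal.
s = 11: P(11, 7) = 196 and P(11, 8) = 260; 210 is not s-gonal.
s = 12: P(12, 6) = 156 and P(12, 7) = 217; 210 is not s-gonal.
Hits: s ∈ {3, 5} → 2.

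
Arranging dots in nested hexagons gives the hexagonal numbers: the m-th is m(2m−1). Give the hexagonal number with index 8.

8·(2·8 − 1) = 8·15 = 120.

120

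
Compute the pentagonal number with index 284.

120842

284·(3·284 − 1)/2 = 284·851/2 = 120842.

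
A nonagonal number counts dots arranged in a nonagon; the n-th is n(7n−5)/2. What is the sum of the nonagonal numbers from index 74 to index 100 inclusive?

715131

Σ i(7i−5)/2 = (7Σi² − 5Σi) / 2 over i = 74..100.
Σi = 5050 − 2701 = 2349 and Σi² = 338350 − 132349 = 206001.
(7·206001 − 5·2349) / 2 = 1430262/2 = 715131.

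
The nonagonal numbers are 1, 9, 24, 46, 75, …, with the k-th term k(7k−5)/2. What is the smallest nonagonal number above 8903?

Solve n(7n−5)/2 > 8903 for integer n.
The largest n with value ≤ 8903 is 50 (since 8625 ≤ 8903 < 8976), so the first above is n = 51, value 8976.

8976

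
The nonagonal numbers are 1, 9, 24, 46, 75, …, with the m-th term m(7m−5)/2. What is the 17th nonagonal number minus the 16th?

113

Consecutive nonagonal numbers differ by 7n − 6: here 7·17 − 6 = 113.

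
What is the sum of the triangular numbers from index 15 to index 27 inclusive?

Σ i(i+1)/2 = (Σi² + Σi) / 2 over i = 15..27.
Σi = 378 − 105 = 273 and Σi² = 6930 − 1015 = 5915.
(1·5915 + 1·273) / 2 = 6188/2 = 3094.

3094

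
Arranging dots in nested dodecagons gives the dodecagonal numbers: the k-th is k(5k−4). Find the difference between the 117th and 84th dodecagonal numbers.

117·(5·117 − 4) = 67977 and 84·(5·84 − 4) = 34944.
Difference: 67977 − 34944 = 33033.

33033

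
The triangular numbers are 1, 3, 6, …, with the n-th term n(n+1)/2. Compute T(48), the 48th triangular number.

The 48th triangular number is n(n+1)/2 with n = 48.
48·49/2 = 2352/2 = 1176.

1176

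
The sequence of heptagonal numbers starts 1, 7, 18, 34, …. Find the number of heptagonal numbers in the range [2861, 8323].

The n-th heptagonal number is n(5n−3)/2.
Smallest index with value ≥ 2861: n = 35 (giving 3010).
Largest index with value ≤ 8323: n = 58 (giving 8323).
Indices 35 through 58: 24 terms.

24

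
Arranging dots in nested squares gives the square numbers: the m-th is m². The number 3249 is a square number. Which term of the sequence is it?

We need n² = 3249, so n = √3249 = 57.
Check: 57² = 3249. ✓

57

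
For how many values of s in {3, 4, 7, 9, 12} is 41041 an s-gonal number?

s = 3: P(3, 286) = 41041. ✓
s = 4: P(4, 202) = 40804 and P(4, 203) = 41209; 41041 is not s-gonal.
s = 7: P(7, 128) = 40768 and P(7, 129) = 41409; 41041 is not s-gonal.
s = 9: P(9, 108) = 40554 and P(9, 109) = 41311; 41041 is not s-gonal.
s = 12: P(12, 91) = 41041. ✓
Hits: s ∈ {3, 12} → 2.

2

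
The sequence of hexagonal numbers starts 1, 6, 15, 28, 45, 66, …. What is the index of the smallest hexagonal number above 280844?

Solve n(2n−1) > 280844 for integer n.
The largest n with value ≤ 280844 is 374 (since 279378 ≤ 280844 < 280875), so the first above is n = 375, value 280875.

375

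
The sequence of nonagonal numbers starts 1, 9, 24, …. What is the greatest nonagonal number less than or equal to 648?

Solve n(7n−5)/2 ≤ 648 for integer n.
n = 13 gives 559 ≤ 648, while n = 14 gives 651 > 648; so the answer is 559.

559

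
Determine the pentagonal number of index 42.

42·(3·42 − 1)/2 = 42·125/2 = 2625.

2625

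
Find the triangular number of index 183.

16836

183·184/2 = 33672/2 = 16836.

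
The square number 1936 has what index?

44

We need n² = 1936, so n = √1936 = 44.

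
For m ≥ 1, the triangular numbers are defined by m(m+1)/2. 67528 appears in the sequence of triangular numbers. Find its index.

Set n(n+1)/2 = 67528, giving n² + n − 135056 = 0.
So n = (-1 + 735) / 2 = 734/2 = 367.

367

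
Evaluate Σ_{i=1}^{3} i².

Σ_{i=1}^{3} i² = 3·4·7/6 = 14.

14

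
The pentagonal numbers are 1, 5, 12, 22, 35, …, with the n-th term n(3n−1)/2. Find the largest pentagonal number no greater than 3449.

3432

Solve n(3n−1)/2 ≤ 3449 for integer n.
n = 48 gives 3432 ≤ 3449, while n = 49 gives 3577 > 3449; so the answer is 3432.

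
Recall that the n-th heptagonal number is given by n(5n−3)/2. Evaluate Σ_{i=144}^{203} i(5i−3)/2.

Σ i(5i−3)/2 = (5Σi² − 3Σi) / 2 over i = 144..203.
Σi = 20706 − 10296 = 10410 and Σi² = 2809114 − 984984 = 1824130.
(5·1824130 − 3·10410) / 2 = 9089420/2 = 4544710.

4544710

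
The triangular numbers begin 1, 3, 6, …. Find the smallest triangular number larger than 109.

Solve n(n+1)/2 > 109 for integer n.
The largest n with value ≤ 109 is 14 (since 105 ≤ 109 < 120), so the first above is n = 15, value 120.

120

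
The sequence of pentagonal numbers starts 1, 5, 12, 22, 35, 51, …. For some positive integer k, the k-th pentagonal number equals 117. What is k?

Set n(3n−1)/2 = 117, giving 3n² − n − 234 = 0.
The discriminant is 1 + 24·117 = 2809, and √2809 = 53.
So n = (1 + 53) / 6 = 54/6 = 9.
Check: 9·(3·9 − 1)/2 = 117. ✓

9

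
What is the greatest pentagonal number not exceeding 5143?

Solve n(3n−1)/2 ≤ 5143 for integer n.
n = 58 gives 5017 ≤ 5143, while n = 59 gives 5192 > 5143; so the answer is 5017.

5017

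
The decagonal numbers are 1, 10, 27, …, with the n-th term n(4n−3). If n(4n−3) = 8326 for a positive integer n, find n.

Set n(4n−3) = 8326, giving 4n² − 3n − 8326 = 0.
The discriminant is 9 + 16·8326 = 133225, and √133225 = 365.
So n = (3 + 365) / 8 = 368/8 = 46.

46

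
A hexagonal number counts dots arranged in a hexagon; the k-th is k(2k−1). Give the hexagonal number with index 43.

43·(2·43 − 1) = 43·85 = 3655.

3655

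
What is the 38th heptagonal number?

The 38th heptagonal number is n(5n−3)/2 with n = 38.
38·(5·38 − 3)/2 = 38·187/2 = 3553.

3553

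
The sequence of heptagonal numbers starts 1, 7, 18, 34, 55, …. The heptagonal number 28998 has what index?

Set n(5n−3)/2 = 28998, giving 5n² − 3n − 57996 = 0.
The discriminant is 9 + 40·28998 = 1159929, and √1159929 = 1077.
So n = (3 + 1077) / 10 = 1080/10 = 108.
Check: 108·(5·108 − 3)/2 = 28998. ✓

108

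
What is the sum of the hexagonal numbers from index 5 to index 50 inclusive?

84525

Σ i(2i−1) = 2Σi² − Σi over i = 5..50.
Σi = 1275 − 10 = 1265 and Σi² = 42925 − 30 = 42895.
2·42895 − 1·1265 = 84525.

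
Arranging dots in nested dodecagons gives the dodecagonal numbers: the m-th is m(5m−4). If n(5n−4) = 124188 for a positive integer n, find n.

158

Set n(5n−4) = 124188, giving 5n² − 4n − 124188 = 0.
So n = (4 + 1576) / 10 = 1580/10 = 158.
Check: 158·(5·158 − 4) = 124188. ✓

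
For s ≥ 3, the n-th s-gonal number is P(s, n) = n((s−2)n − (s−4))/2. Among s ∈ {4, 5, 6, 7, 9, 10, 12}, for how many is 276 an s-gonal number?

1

s = 4: P(4, 16) = 256 and P(4, 17) = 289; 276 is not s-gonal.
s = 5: P(5, 13) = 247 and P(5, 14) = 287; 276 is not s-gonal.
s = 6: P(6, 12) = 276. ✓
s = 7: P(7, 10) = 235 and P(7, 11) = 286; 276 is not s-gonal.
s = 9: P(9, 9) = 261 and P(9, 10) = 325; 276 is not s-gonal.
s = 10: P(10, 8) = 232 and P(10, 9) = 297; 276 is not s-gonal.
s = 12: P(12, 7) = 217 and P(12, 8) = 288; 276 is not s-gonal.
Hits: s ∈ {6} → 1.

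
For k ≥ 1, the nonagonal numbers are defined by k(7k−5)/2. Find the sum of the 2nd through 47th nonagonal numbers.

122199

Σ i(7i−5)/2 = (7Σi² − 5Σi) / 2 over i = 2..47.
Σi = 1128 − 1 = 1127 and Σi² = 35720 − 1 = 35719.
(7·35719 − 5·1127) / 2 = 244398/2 = 122199.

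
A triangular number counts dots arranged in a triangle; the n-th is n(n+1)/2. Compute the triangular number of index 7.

28

The 7th triangular number is n(n+1)/2 with n = 7.
7·8/2 = 56/2 = 28.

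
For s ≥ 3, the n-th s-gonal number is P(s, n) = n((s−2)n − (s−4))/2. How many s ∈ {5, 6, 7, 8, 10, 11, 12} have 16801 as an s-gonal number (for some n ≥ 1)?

s = 5: P(5, 106) = 16801. ✓
s = 6: P(6, 91) = 16471 and P(6, 92) = 16836; 16801 is not s-gonal.
s = 7: P(7, 82) = 16687 and P(7, 83) = 17098; 16801 is not s-gonal.
s = 8: P(8, 75) = 16725 and P(8, 76) = 17176; 16801 is not s-gonal.
s = 10: P(10, 65) = 16705 and P(10, 66) = 17226; 16801 is not s-gonal.
s = 11: P(11, 61) = 16531 and P(11, 62) = 17081; 16801 is not s-gonal.
s = 12: P(12, 58) = 16588 and P(12, 59) = 17169; 16801 is not s-gonal.
Hits: s ∈ {5} → 1.

1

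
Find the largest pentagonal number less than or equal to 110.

Solve n(3n−1)/2 ≤ 110 for integer n.
n = 8 gives 92 ≤ 110, while n = 9 gives 117 > 110; so the answer is 92.

92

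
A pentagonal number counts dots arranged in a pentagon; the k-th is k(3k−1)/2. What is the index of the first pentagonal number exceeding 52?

7

Solve n(3n−1)/2 > 52 for integer n.
The largest n with value ≤ 52 is 6 (since 51 ≤ 52 < 70), so the first above is n = 7, value 70.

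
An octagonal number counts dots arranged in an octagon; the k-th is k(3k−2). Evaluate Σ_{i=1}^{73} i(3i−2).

391645

Σ i(3i−2) = 3Σi² − 2Σi over i = 1..73.
Σi = 2701 and Σi² = 132349.
3·132349 − 2·2701 = 391645.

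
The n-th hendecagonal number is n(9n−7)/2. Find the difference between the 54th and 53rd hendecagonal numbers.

478

Consecutive hendecagonal numbers differ by 9n − 8: here 9·54 − 8 = 478.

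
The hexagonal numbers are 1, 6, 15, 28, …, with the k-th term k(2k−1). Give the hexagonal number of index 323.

208335

The 323rd hexagonal number is n(2n−1) with n = 323.
323·(2·323 − 1) = 323·645 = 208335.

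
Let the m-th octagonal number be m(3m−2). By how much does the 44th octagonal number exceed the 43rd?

Consecutive octagonal numbers differ by 6n − 5: here 6·44 − 5 = 259.

259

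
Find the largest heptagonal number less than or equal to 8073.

Solve n(5n−3)/2 ≤ 8073 for integer n.
n = 57 gives 8037 ≤ 8073, while n = 58 gives 8323 > 8073; so the answer is 8037.

8037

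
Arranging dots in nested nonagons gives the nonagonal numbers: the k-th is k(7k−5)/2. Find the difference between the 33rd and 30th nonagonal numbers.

654

33·(7·33 − 5)/2 = 3729 and 30·(7·30 − 5)/2 = 3075.
Difference: 3729 − 3075 = 654.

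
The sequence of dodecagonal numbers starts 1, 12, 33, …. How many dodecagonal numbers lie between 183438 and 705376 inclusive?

185

The n-th dodecagonal number is n(5n−4).
Smallest index with value ≥ 183438: n = 192 (giving 183552).
Largest index with value ≤ 705376: n = 376 (giving 705376).
Indices 192 through 376: 185 terms.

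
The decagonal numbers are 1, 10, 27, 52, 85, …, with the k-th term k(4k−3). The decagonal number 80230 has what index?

Set n(4n−3) = 80230, giving 4n² − 3n − 80230 = 0.
So n = (3 + 1133) / 8 = 1136/8 = 142.

142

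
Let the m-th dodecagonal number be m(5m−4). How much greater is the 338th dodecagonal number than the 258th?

238080

338·(5·338 − 4) = 569868 and 258·(5·258 − 4) = 331788.
Difference: 569868 − 331788 = 238080.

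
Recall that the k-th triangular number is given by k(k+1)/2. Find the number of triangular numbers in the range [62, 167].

The n-th triangular number is n(n+1)/2.
Smallest index with value ≥ 62: n = 11 (giving 66).
Largest index with value ≤ 167: n = 17 (giving 153).
Indices 11 through 17: 7 terms.

7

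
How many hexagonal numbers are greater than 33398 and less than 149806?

144

The n-th hexagonal number is n(2n−1).
Smallest index with value > 33398: n = 130 (giving 33670).
Largest index with value < 149806: n = 273 (giving 148785).
Indices 130 through 273: 144 terms.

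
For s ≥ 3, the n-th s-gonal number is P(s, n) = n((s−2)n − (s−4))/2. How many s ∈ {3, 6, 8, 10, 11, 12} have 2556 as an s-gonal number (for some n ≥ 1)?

2

s = 3: P(3, 71) = 2556. ✓
s = 6: P(6, 36) = 2556. ✓
s = 8: P(8, 29) = 2465 and P(8, 30) = 2640; 2556 is not s-gonal.
s = 10: P(10, 25) = 2425 and P(10, 26) = 2626; 2556 is not s-gonal.
s = 11: P(11, 24) = 2508 and P(11, 25) = 2725; 2556 is not s-gonal.
s = 12: P(12, 23) = 2553 and P(12, 24) = 2784; 2556 is not s-gonal.
Hits: s ∈ {3, 6} → 2.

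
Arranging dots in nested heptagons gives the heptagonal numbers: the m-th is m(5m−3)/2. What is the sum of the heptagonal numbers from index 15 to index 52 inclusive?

116128

Σ i(5i−3)/2 = (5Σi² − 3Σi) / 2 over i = 15..52.
Σi = 1378 − 105 = 1273 and Σi² = 48230 − 1015 = 47215.
(5·47215 − 3·1273) / 2 = 232256/2 = 116128.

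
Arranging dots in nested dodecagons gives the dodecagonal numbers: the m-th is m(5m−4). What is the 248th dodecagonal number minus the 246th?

248·(5·248 − 4) = 306528 and 246·(5·246 − 4) = 301596.
Difference: 306528 − 301596 = 4932.

4932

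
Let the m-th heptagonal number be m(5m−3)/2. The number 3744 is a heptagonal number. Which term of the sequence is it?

39

Set n(5n−3)/2 = 3744, giving 5n² − 3n − 7488 = 0.
The discriminant is 9 + 40·3744 = 149769, and √149769 = 387.
So n = (3 + 387) / 10 = 390/10 = 39.
Check: 39·(5·39 − 3)/2 = 3744. ✓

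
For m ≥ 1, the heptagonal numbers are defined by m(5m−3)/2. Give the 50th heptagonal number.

The 50th heptagonal number is n(5n−3)/2 with n = 50.
50·(5·50 − 3)/2 = 50·247/2 = 6175.

6175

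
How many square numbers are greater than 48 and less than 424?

The n-th square number is n².
Smallest index with value > 48: n = 7 (giving 49).
Largest index with value < 424: n = 20 (giving 400).
Indices 7 through 20: 14 terms.

14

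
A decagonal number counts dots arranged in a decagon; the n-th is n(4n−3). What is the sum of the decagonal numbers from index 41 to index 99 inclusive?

1212450

Σ i(4i−3) = 4Σi² − 3Σi over i = 41..99.
Σi = 4950 − 820 = 4130 and Σi² = 328350 − 22140 = 306210.
4·306210 − 3·4130 = 1212450.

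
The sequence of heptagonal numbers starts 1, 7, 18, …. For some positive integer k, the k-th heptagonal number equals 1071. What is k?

21

Set n(5n−3)/2 = 1071, giving 5n² − 3n − 2142 = 0.
The discriminant is 9 + 40·1071 = 42849, and √42849 = 207.
So n = (3 + 207) / 10 = 210/10 = 21.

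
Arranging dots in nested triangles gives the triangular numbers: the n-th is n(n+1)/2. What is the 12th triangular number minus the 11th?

12

Consecutive triangular numbers differ by n: T_{12} − T_{11} = 12.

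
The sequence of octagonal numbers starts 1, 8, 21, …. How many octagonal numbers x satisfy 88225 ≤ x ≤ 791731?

343

The n-th octagonal number is n(3n−2).
Smallest index with value ≥ 88225: n = 172 (giving 88408).
Largest index with value ≤ 791731: n = 514 (giving 791560).
Indices 172 through 514: 343 terms.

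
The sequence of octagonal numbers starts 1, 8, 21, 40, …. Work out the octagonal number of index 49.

7105

49·(3·49 − 2) = 49·145 = 7105.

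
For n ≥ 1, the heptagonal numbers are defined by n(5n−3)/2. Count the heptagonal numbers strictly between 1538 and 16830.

The n-th heptagonal number is n(5n−3)/2.
Smallest index with value > 1538: n = 26 (giving 1651).
Largest index with value < 16830: n = 82 (giving 16687).
Indices 26 through 82: 57 terms.

57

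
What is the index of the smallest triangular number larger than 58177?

341

Solve n(n+1)/2 > 58177 for integer n.
The largest n with value ≤ 58177 is 340 (since 57970 ≤ 58177 < 58311), so the first above is n = 341, value 58311.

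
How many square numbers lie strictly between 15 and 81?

5

The n-th square number is n².
Smallest index with value > 15: n = 4 (giving 16).
Largest index with value < 81: n = 8 (giving 64).
Indices 4 through 8: 5 terms.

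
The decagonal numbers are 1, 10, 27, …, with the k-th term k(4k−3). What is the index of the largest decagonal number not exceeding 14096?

Solve n(4n−3) ≤ 14096 for integer n.
n = 59 gives 13747 ≤ 14096, while n = 60 gives 14220 > 14096; so the answer is index 59.

59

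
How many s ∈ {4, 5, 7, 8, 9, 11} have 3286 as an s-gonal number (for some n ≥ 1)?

s = 4: P(4, 57) = 3249 and P(4, 58) = 3364; 3286 is not s-gonal.
s = 5: P(5, 46) = 3151 and P(5, 47) = 3290; 3286 is not s-gonal.
s = 7: P(7, 36) = 3186 and P(7, 37) = 3367; 3286 is not s-gonal.
s = 8: P(8, 33) = 3201 and P(8, 34) = 3400; 3286 is not s-gonal.
s = 9: P(9, 31) = 3286. ✓
s = 11: P(11, 27) = 3186 and P(11, 28) = 3430; 3286 is not s-gonal.
Hits: s ∈ {9} → 1.

1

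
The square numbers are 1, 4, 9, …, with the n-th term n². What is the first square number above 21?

Solve n² > 21 for integer n.
The largest n with value ≤ 21 is 4 (since 16 ≤ 21 < 25), so the first above is n = 5, value 25.

25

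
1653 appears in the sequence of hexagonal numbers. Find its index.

29

Set n(2n−1) = 1653, giving 2n² − n − 1653 = 0.
The discriminant is 1 + 8·1653 = 13225, and √13225 = 115.
So n = (1 + 115) / 4 = 116/4 = 29.
Check: 29·(2·29 − 1) = 1653. ✓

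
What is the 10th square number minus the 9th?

19

n² − (n−1)² = 2n − 1, so 10² − 9² = 2·10 − 1 = 19.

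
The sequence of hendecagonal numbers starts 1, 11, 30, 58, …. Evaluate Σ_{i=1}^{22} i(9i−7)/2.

16192

Σ i(9i−7)/2 = (9Σi² − 7Σi) / 2 over i = 1..22.
Σi = 253 and Σi² = 3795.
(9·3795 − 7·253) / 2 = 32384/2 = 16192.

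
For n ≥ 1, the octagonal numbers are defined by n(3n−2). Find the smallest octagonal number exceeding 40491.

40833

Solve n(3n−2) > 40491 for integer n.
The largest n with value ≤ 40491 is 116 (since 40136 ≤ 40491 < 40833), so the first above is n = 117, value 40833.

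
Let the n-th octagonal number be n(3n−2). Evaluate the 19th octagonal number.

1045

The 19th octagonal number is n(3n−2) with n = 19.
19·(3·19 − 2) = 19·55 = 1045.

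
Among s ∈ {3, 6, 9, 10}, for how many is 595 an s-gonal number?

1

s = 3: P(3, 34) = 595. ✓
s = 6: P(6, 17) = 561 and P(6, 18) = 630; 595 is not s-gonal.
s = 9: P(9, 13) = 559 and P(9, 14) = 651; 595 is not s-gonal.
s = 10: P(10, 12) = 540 and P(10, 13) = 637; 595 is not s-gonal.
Hits: s ∈ {3} → 1.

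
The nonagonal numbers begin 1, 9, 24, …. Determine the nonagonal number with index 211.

155296

211·(7·211 − 5)/2 = 211·1472/2 = 211·736 = 155296.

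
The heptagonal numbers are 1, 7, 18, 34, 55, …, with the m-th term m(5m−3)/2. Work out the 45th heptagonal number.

The 45th heptagonal number is n(5n−3)/2 with n = 45.
45·(5·45 − 3)/2 = 45·222/2 = 45·111 = 4995.

4995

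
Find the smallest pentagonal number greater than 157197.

157302

Solve n(3n−1)/2 > 157197 for integer n.
The largest n with value ≤ 157197 is 323 (since 156332 ≤ 157197 < 157302), so the first above is n = 324, value 157302.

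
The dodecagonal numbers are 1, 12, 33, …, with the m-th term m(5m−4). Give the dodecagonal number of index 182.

164892

The 182nd dodecagonal number is n(5n−4) with n = 182.
182·(5·182 − 4) = 182·906 = 164892.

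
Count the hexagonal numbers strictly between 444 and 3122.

The n-th hexagonal number is n(2n−1).
Smallest index with value > 444: n = 16 (giving 496).
Largest index with value < 3122: n = 39 (giving 3003).
Indices 16 through 39: 24 terms.

24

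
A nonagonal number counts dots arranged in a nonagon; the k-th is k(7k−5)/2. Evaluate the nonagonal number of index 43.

The 43rd nonagonal number is n(7n−5)/2 with n = 43.
43·(7·43 − 5)/2 = 43·296/2 = 43·148 = 6364.

6364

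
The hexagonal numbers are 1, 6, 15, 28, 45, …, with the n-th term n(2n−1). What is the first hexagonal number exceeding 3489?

3655

Solve n(2n−1) > 3489 for integer n.
The largest n with value ≤ 3489 is 42 (since 3486 ≤ 3489 < 3655), so the first above is n = 43, value 3655.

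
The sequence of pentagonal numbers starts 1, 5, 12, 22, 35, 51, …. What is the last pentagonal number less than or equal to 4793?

4676

Solve n(3n−1)/2 ≤ 4793 for integer n.
n = 56 gives 4676 ≤ 4793, while n = 57 gives 4845 > 4793; so the answer is 4676.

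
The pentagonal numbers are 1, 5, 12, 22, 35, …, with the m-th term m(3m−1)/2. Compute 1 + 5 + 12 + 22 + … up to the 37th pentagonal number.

26011

Σ i(3i−1)/2 = (3Σi² − Σi) / 2 over i = 1..37.
Σi = 703 and Σi² = 17575.
(3·17575 − 1·703) / 2 = 52022/2 = 26011.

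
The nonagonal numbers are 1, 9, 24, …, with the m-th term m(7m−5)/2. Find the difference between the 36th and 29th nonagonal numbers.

36·(7·36 − 5)/2 = 4446 and 29·(7·29 − 5)/2 = 2871.
Difference: 4446 − 2871 = 1575.

1575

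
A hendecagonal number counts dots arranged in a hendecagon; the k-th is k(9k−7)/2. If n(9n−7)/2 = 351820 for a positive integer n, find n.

Set n(9n−7)/2 = 351820, giving 9n² − 7n − 703640 = 0.
The discriminant is 49 + 72·351820 = 25331089, and √25331089 = 5033.
So n = (7 + 5033) / 18 = 5040/18 = 280.
Check: 280·(9·280 − 7)/2 = 351820. ✓

280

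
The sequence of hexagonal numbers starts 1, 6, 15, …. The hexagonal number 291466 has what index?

382

Set n(2n−1) = 291466, giving 2n² − n − 291466 = 0.
The discriminant is 1 + 8·291466 = 2331729, and √2331729 = 1527.
So n = (1 + 1527) / 4 = 1528/4 = 382.
Check: 382·(2·382 − 1) = 291466. ✓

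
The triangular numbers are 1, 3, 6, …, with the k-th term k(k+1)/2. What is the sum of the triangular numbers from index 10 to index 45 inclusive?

16050

Σ i(i+1)/2 = (Σi² + Σi) / 2 over i = 10..45.
Σi = 1035 − 45 = 990 and Σi² = 31395 − 285 = 31110.
(1·31110 + 1·990) / 2 = 32100/2 = 16050.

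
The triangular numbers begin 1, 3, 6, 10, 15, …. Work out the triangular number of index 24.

The 24th triangular number is n(n+1)/2 with n = 24.
24·25/2 = 600/2 = 300.

300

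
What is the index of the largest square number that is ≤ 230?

15

Solve n² ≤ 230 for integer n.
n = 15 gives 225 ≤ 230, while n = 16 gives 256 > 230; so the answer is index 15.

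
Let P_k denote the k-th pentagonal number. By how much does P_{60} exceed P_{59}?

Consecutive pentagonal numbers differ by 3n − 2: here 3·60 − 2 = 178.

178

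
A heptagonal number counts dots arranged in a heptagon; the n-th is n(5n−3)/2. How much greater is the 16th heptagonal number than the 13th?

213

16·(5·16 − 3)/2 = 616 and 13·(5·13 − 3)/2 = 403.
Difference: 616 − 403 = 213.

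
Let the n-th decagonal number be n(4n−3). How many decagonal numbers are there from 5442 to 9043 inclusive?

10

The n-th decagonal number is n(4n−3).
Smallest index with value ≥ 5442: n = 38 (giving 5662).
Largest index with value ≤ 9043: n = 47 (giving 8695).
Indices 38 through 47: 10 terms.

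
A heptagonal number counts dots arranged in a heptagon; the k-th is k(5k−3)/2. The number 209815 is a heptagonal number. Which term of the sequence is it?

Set n(5n−3)/2 = 209815, giving 5n² − 3n − 419630 = 0.
The discriminant is 9 + 40·209815 = 8392609, and √8392609 = 2897.
So n = (3 + 2897) / 10 = 2900/10 = 290.
Check: 290·(5·290 − 3)/2 = 209815. ✓

290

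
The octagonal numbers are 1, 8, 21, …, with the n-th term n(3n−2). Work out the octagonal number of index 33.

3201

33·(3·33 − 2) = 33·97 = 3201.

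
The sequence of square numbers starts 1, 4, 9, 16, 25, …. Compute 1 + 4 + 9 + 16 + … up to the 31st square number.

Σ_{i=1}^{31} i² = 31·32·63/6 = 10416.

10416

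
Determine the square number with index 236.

55696

The 236th square number is n² with n = 236.
236² = 55696.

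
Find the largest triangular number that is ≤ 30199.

Solve n(n+1)/2 ≤ 30199 for integer n.
n = 245 gives 30135 ≤ 30199, while n = 246 gives 30381 > 30199; so the answer is 30135.

30135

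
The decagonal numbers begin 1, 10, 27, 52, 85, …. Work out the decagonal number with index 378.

The 378th decagonal number is n(4n−3) with n = 378.
378·(4·378 − 3) = 378·1509 = 570402.

570402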